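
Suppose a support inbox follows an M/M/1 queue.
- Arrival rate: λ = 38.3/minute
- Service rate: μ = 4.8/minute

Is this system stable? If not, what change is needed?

Stability requires ρ = λ/(cμ) < 1
ρ = 38.3/(1 × 4.8) = 38.3/4.80 = 7.9792
Since 7.9792 ≥ 1, the system is UNSTABLE.
Queue grows without bound. Need μ > λ = 38.3.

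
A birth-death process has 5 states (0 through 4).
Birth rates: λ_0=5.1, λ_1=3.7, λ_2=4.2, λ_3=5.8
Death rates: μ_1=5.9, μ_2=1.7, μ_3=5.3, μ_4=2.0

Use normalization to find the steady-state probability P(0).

Ratios P(n)/P(0) = (λ₀···λₙ₋₁)/(μ₁···μₙ):
P(1)/P(0) = (5.1)/(5.9) = 0.864407
P(2)/P(0) = (5.1×3.7)/(5.9×1.7) = 1.88136
P(3)/P(0) = (5.1×3.7×4.2)/(5.9×1.7×5.3) = 1.49089
P(4)/P(0) = (5.1×3.7×4.2×5.8)/(5.9×1.7×5.3×2.0) = 4.32357

Normalization: ∑ P(n) = 1
P(0) × (1.00000 + 0.864407 + 1.88136 + 1.49089 + 4.32357) = 1
P(0) × 9.5602 = 1
P(0) = 1/9.5602 = 0.1046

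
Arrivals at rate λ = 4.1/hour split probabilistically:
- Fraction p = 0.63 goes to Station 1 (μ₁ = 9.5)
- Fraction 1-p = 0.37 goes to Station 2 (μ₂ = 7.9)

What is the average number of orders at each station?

Effective rates: λ₁ = 4.1×0.63 = 2.583, λ₂ = 4.1×0.37 = 1.517
Station 1: ρ₁ = 2.583/9.5 = 0.2719, L₁ = ρ₁/(1-ρ₁) = 0.2719/(1-0.2719) = 0.3734
Station 2: ρ₂ = 1.517/7.9 = 0.19203, L₂ = ρ₂/(1-ρ₂) = 0.19203/(1-0.19203) = 0.2377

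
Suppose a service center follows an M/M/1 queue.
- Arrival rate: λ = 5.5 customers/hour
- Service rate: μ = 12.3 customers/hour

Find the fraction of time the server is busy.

Server utilization: ρ = λ/μ
ρ = 5.5/12.3 = 0.4472
The server is busy 44.72% of the time.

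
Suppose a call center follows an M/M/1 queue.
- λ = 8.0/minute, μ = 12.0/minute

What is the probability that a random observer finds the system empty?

ρ = λ/μ = 8.0/12.0 = 0.6667
P(0) = 1 - ρ = 1 - 0.6667 = 0.3333
The server is idle 33.33% of the time.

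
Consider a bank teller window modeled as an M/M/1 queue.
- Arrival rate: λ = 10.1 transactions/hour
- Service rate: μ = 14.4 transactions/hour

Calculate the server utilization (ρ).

Server utilization: ρ = λ/μ
ρ = 10.1/14.4 = 0.7014
The server is busy 70.14% of the time.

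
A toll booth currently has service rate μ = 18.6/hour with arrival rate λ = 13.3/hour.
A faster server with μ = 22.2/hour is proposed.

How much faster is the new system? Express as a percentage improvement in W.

System 1: ρ₁ = 13.3/18.6 = 0.7151, W₁ = 1/(18.6-13.3) = 0.18868
System 2: ρ₂ = 13.3/22.2 = 0.5991, W₂ = 1/(22.2-13.3) = 0.11236
Improvement: (W₁-W₂)/W₁ = (0.18868-0.11236)/0.18868 = 40.45%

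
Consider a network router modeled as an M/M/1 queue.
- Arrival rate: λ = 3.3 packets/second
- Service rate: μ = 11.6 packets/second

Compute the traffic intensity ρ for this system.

Server utilization: ρ = λ/μ
ρ = 3.3/11.6 = 0.2845
The server is busy 28.45% of the time.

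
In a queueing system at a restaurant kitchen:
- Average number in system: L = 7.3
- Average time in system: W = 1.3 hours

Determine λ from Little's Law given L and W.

Little's Law: L = λW, so λ = L/W
λ = 7.3/1.3 = 5.6154 orders/hour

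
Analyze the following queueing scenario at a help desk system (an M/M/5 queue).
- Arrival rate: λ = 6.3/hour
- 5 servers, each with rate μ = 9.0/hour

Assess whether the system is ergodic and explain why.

Stability requires ρ = λ/(cμ) < 1
ρ = 6.3/(5 × 9.0) = 6.3/45.00 = 0.1400
Since 0.1400 < 1, the system is STABLE.
The servers are busy 14.00% of the time.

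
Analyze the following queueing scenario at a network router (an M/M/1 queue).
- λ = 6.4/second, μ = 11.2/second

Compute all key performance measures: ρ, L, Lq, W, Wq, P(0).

Step 1: ρ = λ/μ = 6.4/11.2 = 0.5714
Step 2: L = λ/(μ-λ) = 6.4/4.80 = 1.3333
Step 3: Lq = λ²/(μ(μ-λ)) = 40.96/(11.2×4.80) = 0.7619
Step 4: W = 1/(μ-λ) = 1/4.80 = 0.20833
Step 5: Wq = λ/(μ(μ-λ)) = 6.4/(11.2×4.80) = 0.1190
Step 6: P(0) = 1-ρ = 0.4286
Verify: L = λW = 6.4×0.20833 = 1.3333 ✔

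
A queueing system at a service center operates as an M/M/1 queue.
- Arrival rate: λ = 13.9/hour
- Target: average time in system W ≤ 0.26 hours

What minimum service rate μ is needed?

For M/M/1: W = 1/(μ-λ)
Need W ≤ 0.26, so 1/(μ-λ) ≤ 0.26
μ - λ ≥ 1/0.26 = 3.8462
μ ≥ 13.9 + 3.8462 = 17.7462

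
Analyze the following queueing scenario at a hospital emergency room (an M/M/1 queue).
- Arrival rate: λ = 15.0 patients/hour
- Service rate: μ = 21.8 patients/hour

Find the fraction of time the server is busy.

Server utilization: ρ = λ/μ
ρ = 15.0/21.8 = 0.6881
The server is busy 68.81% of the time.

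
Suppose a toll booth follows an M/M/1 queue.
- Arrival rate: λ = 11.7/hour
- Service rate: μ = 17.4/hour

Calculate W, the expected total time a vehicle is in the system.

First, compute utilization: ρ = λ/μ = 11.7/17.4 = 0.6724
For M/M/1: W = 1/(μ-λ)
W = 1/(17.4-11.7) = 1/5.70
W = 0.1754 hours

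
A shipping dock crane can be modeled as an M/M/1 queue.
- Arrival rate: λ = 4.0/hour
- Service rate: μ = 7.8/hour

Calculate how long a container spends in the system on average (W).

First, compute utilization: ρ = λ/μ = 4.0/7.8 = 0.5128
For M/M/1: W = 1/(μ-λ)
W = 1/(7.8-4.0) = 1/3.80
W = 0.2632 hours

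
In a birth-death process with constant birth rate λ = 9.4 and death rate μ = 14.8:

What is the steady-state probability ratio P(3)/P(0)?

For constant rates: P(n)/P(0) = (λ/μ)^n
P(3)/P(0) = (9.4/14.8)^3 = 0.6351^3 = 0.2562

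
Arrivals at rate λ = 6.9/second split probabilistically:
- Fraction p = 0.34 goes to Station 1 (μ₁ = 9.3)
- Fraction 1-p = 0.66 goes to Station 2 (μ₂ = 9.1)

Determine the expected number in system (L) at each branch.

Effective rates: λ₁ = 6.9×0.34 = 2.346, λ₂ = 6.9×0.66 = 4.554
Station 1: ρ₁ = 2.346/9.3 = 0.2523, L₁ = ρ₁/(1-ρ₁) = 0.2523/(1-0.2523) = 0.3374
Station 2: ρ₂ = 4.554/9.1 = 0.50044, L₂ = ρ₂/(1-ρ₂) = 0.50044/(1-0.50044) = 1.0018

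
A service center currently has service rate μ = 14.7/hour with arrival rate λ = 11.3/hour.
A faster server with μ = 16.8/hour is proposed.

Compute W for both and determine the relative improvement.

System 1: ρ₁ = 11.3/14.7 = 0.7687, W₁ = 1/(14.7-11.3) = 0.2941
System 2: ρ₂ = 11.3/16.8 = 0.6726, W₂ = 1/(16.8-11.3) = 0.1818
Improvement: (W₁-W₂)/W₁ = (0.2941-0.1818)/0.2941 = 38.18%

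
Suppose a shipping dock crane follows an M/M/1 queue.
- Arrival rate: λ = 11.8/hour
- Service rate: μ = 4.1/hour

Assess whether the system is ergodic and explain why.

Stability requires ρ = λ/(cμ) < 1
ρ = 11.8/(1 × 4.1) = 11.8/4.10 = 2.8780
Since 2.8780 ≥ 1, the system is UNSTABLE.
Queue grows without bound. Need μ > λ = 11.8.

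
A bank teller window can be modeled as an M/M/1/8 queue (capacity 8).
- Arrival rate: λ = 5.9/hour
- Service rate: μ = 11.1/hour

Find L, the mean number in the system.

ρ = λ/μ = 5.9/11.1 = 0.53153
P₀ = (1-ρ)/(1-ρ^(K+1)) = (1-0.53153)/(1-0.53153^9) = 0.4685/0.9966 = 0.4701
P_K = P₀×ρ^K = 0.4701 × 0.53153^8 = 0.4701 × 0.006371 = 0.002995
L = ρ[1 - (K+1)ρ^K + Kρ^(K+1)] / [(1-ρ)(1-ρ^(K+1))]
L = 0.53153 × (1 - 9×0.006371 + 8×0.003386) / ((1 - 0.53153) × (1 - 0.003386)) = 1.1040 transactions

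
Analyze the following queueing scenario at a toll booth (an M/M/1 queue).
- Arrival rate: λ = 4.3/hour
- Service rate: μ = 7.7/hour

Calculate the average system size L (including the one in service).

ρ = λ/μ = 4.3/7.7 = 0.5584
For M/M/1: L = λ/(μ-λ)
L = 4.3/(7.7-4.3) = 4.3/3.40
L = 1.2647 vehicles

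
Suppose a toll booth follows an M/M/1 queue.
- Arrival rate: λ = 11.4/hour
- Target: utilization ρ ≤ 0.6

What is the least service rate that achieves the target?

ρ = λ/μ, so μ = λ/ρ
μ ≥ 11.4/0.6 = 19.0000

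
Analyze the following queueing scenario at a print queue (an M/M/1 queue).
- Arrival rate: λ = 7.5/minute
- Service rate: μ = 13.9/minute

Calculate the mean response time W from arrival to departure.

First, compute utilization: ρ = λ/μ = 7.5/13.9 = 0.5396
For M/M/1: W = 1/(μ-λ)
W = 1/(13.9-7.5) = 1/6.40
W = 0.1562 minutes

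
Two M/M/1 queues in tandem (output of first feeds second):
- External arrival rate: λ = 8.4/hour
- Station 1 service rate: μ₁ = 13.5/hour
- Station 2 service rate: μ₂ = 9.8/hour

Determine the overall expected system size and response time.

By Jackson's theorem, each station behaves as independent M/M/1.
Station 1: ρ₁ = 8.4/13.5 = 0.6222, L₁ = ρ₁/(1-ρ₁) = λ/(μ₁-λ) = 8.4/5.10 = 1.6471
Station 2: ρ₂ = 8.4/9.8 = 0.8571, L₂ = ρ₂/(1-ρ₂) = λ/(μ₂-λ) = 8.4/1.40 = 6.0000
Total: L = L₁ + L₂ = 1.6471 + 6.0000 = 7.6471
W = L/λ = 7.6471/8.4 = 0.9104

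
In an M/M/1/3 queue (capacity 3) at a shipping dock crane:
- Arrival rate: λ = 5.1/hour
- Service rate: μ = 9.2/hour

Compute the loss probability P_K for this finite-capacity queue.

ρ = λ/μ = 5.1/9.2 = 0.554348
P₀ = (1-ρ)/(1-ρ^(K+1)) = (1-0.554348)/(1-0.554348^4) = 0.44565/0.90557 = 0.4921
P_K = P₀×ρ^K = 0.49213 × 0.554348^3 = 0.49213 × 0.17035 = 0.08383
Blocking probability = 8.38%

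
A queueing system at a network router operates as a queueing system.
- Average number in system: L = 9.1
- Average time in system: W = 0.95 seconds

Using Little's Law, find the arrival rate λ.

Little's Law: L = λW, so λ = L/W
λ = 9.1/0.95 = 9.5789 packets/second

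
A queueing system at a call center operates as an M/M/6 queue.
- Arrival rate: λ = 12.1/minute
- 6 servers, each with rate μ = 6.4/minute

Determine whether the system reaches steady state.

Stability requires ρ = λ/(cμ) < 1
ρ = 12.1/(6 × 6.4) = 12.1/38.40 = 0.3151
Since 0.3151 < 1, the system is STABLE.
The servers are busy 31.51% of the time.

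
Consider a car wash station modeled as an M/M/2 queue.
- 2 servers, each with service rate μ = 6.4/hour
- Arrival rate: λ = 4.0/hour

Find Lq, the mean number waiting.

Traffic intensity: ρ = λ/(cμ) = 4.0/(2×6.4) = 0.3125
Since ρ = 0.3125 < 1, system is stable.
Offered load a = λ/μ = cρ = 4.0/6.4 = 0.6250
P₀ = [ Σₙ₌₀^1 aⁿ/n! + a^2/(2!(1-ρ)) ]⁻¹
Σ = a^0/0! + a^1/1! = 1.0000 + 0.6250 = 1.6250
a^2/(2!(1-ρ)) = 0.3906/(2 × 0.6875) = 0.2841
P₀ = 1/(1.6250 + 0.2841) = 0.5238
Lq = P₀·a^2·ρ / (2!(1-ρ)²) = 0.52381 × 0.39062 × 0.31250 / (2 × 0.47266) = 0.06764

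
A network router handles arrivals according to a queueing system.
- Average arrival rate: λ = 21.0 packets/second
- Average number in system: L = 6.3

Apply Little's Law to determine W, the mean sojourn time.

Little's Law: L = λW, so W = L/λ
W = 6.3/21.0 = 0.3000 seconds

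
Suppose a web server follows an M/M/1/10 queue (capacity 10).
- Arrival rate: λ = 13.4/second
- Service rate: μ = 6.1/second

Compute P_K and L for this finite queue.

ρ = λ/μ = 13.4/6.1 = 2.1967
P₀ = (1-ρ)/(1-ρ^(K+1)) = (1-2.1967)/(1-2.1967^11) = -1.1967/-5746.4903 = 0.0002082
P_K = P₀×ρ^K = 0.00020825 × 2.1967^10 = 0.00020825 × 2616.4202 = 0.5449
Blocking probability P_10 = 0.5449 (54.49%)
L = ρ[1 - (K+1)ρ^K + Kρ^(K+1)] / [(1-ρ)(1-ρ^(K+1))]
L = 2.1967 × (1 - 11×2616.4202 + 10×5747.4903) / ((1 - 2.1967) × (1 - 5747.4903)) = 9.1663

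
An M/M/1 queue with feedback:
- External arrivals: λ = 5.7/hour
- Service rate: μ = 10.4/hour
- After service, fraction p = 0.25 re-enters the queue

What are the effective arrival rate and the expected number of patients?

Effective arrival rate: λ_eff = λ/(1-p) = 5.7/(1-0.25) = 5.7/0.75 = 7.6000
ρ = λ_eff/μ = 7.6000/10.4 = 0.73077
L = ρ/(1-ρ) = 0.73077/(1-0.73077) = 2.7143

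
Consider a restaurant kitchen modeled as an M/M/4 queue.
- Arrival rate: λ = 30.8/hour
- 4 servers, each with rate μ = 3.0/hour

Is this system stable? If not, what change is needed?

Stability requires ρ = λ/(cμ) < 1
ρ = 30.8/(4 × 3.0) = 30.8/12.00 = 2.5667
Since 2.5667 ≥ 1, the system is UNSTABLE.
Need c > λ/μ = 30.8/3.0 = 10.27.
Minimum servers needed: c = 11.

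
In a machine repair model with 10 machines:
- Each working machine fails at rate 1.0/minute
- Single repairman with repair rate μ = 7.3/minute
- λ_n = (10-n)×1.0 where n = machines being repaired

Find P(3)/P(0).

P(3)/P(0) = ∏_{i=0}^{3-1} λ_i/μ_{i+1}
= (10-0)×1.0/7.3 × (10-1)×1.0/7.3 × (10-2)×1.0/7.3
= 1.8508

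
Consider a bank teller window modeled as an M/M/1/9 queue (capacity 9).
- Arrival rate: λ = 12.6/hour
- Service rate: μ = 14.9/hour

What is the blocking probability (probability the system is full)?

ρ = λ/μ = 12.6/14.9 = 0.845638
P₀ = (1-ρ)/(1-ρ^(K+1)) = (1-0.845638)/(1-0.845638^10) = 0.1544/0.8130 = 0.1899
P_K = P₀×ρ^K = 0.1899 × 0.845638^9 = 0.1899 × 0.2211 = 0.04199
Blocking probability = 4.20%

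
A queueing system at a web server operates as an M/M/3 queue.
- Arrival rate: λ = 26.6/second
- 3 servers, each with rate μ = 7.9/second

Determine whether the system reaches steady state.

Stability requires ρ = λ/(cμ) < 1
ρ = 26.6/(3 × 7.9) = 26.6/23.70 = 1.1224
Since 1.1224 ≥ 1, the system is UNSTABLE.
Need c > λ/μ = 26.6/7.9 = 3.37.
Minimum servers needed: c = 4.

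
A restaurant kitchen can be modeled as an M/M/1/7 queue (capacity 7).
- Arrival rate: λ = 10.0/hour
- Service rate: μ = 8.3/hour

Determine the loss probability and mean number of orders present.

ρ = λ/μ = 10.0/8.3 = 1.20482
P₀ = (1-ρ)/(1-ρ^(K+1)) = (1-1.20482)/(1-1.20482^8) = -0.2048/-3.4399 = 0.05954
P_K = P₀×ρ^K = 0.05954 × 1.20482^7 = 0.05954 × 3.6852 = 0.2194
Blocking probability P_7 = 0.2194 (21.94%)
L = ρ[1 - (K+1)ρ^K + Kρ^(K+1)] / [(1-ρ)(1-ρ^(K+1))]
L = 1.20482 × (1 - 8×3.68515 + 7×4.43994) / ((1 - 1.20482) × (1 - 4.43994)) = 4.4433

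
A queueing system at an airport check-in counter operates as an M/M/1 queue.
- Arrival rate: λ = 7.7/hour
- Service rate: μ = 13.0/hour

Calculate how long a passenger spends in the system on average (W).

First, compute utilization: ρ = λ/μ = 7.7/13.0 = 0.5923
For M/M/1: W = 1/(μ-λ)
W = 1/(13.0-7.7) = 1/5.30
W = 0.1887 hours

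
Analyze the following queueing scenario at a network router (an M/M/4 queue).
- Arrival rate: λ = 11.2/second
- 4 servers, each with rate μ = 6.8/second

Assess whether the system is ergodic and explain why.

Stability requires ρ = λ/(cμ) < 1
ρ = 11.2/(4 × 6.8) = 11.2/27.20 = 0.4118
Since 0.4118 < 1, the system is STABLE.
The servers are busy 41.18% of the time.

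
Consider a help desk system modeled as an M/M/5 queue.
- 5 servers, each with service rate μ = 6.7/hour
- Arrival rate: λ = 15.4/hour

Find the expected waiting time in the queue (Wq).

Traffic intensity: ρ = λ/(cμ) = 15.4/(5×6.7) = 0.4597
Since ρ = 0.4597 < 1, system is stable.
Offered load a = λ/μ = cρ = 15.4/6.7 = 2.2985
P₀ = [ Σₙ₌₀^4 aⁿ/n! + a^5/(5!(1-ρ)) ]⁻¹
Σ = a^0/0! + a^1/1! + a^2/2! + a^3/3! + a^4/4! = 1.000000 + 2.298507 + 2.641568 + 2.023888 + 1.162980 = 9.1269
a^5/(5!(1-ρ)) = 64.1549/(120 × 0.5403) = 0.9895
P₀ = 1/(9.1269 + 0.9895) = 0.09885
Lq = P₀·a^5·ρ / (5!(1-ρ)²) = 0.098849 × 64.1549 × 0.45970 / (120 × 0.29192) = 0.08322
Wq = Lq/λ = 0.08322/15.4 = 0.005404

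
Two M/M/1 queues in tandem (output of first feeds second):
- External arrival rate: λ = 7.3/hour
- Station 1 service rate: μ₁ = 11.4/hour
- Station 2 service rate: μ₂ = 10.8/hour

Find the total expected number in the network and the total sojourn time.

By Jackson's theorem, each station behaves as independent M/M/1.
Station 1: ρ₁ = 7.3/11.4 = 0.6404, L₁ = ρ₁/(1-ρ₁) = λ/(μ₁-λ) = 7.3/4.10 = 1.7805
Station 2: ρ₂ = 7.3/10.8 = 0.6759, L₂ = ρ₂/(1-ρ₂) = λ/(μ₂-λ) = 7.3/3.50 = 2.0857
Total: L = L₁ + L₂ = 1.7805 + 2.0857 = 3.8662
W = L/λ = 3.8662/7.3 = 0.5296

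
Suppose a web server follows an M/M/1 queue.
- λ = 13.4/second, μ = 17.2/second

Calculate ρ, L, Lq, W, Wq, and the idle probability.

Step 1: ρ = λ/μ = 13.4/17.2 = 0.7791
Step 2: L = λ/(μ-λ) = 13.4/3.80 = 3.5263
Step 3: Lq = λ²/(μ(μ-λ)) = 179.56/(17.2×3.80) = 2.7472
Step 4: W = 1/(μ-λ) = 1/3.80 = 0.26316
Step 5: Wq = λ/(μ(μ-λ)) = 13.4/(17.2×3.80) = 0.2050
Step 6: P(0) = 1-ρ = 0.2209
Verify: L = λW = 13.4×0.26316 = 3.5263 ✔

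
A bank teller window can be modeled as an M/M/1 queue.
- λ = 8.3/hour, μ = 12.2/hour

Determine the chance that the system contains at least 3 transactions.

ρ = λ/μ = 8.3/12.2 = 0.68033
P(N ≥ n) = ρⁿ
P(N ≥ 3) = 0.68033^3
P(N ≥ 3) = 0.3149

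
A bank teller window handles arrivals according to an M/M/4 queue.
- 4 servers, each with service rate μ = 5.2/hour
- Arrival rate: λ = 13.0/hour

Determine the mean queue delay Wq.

Traffic intensity: ρ = λ/(cμ) = 13.0/(4×5.2) = 0.6250
Since ρ = 0.6250 < 1, system is stable.
Offered load a = λ/μ = cρ = 13.0/5.2 = 2.5000
P₀ = [ Σₙ₌₀^3 aⁿ/n! + a^4/(4!(1-ρ)) ]⁻¹
Σ = a^0/0! + a^1/1! + a^2/2! + a^3/3! = 1.0000 + 2.5000 + 3.1250 + 2.6042 = 9.2292
a^4/(4!(1-ρ)) = 39.0625/(24 × 0.3750) = 4.3403
P₀ = 1/(9.2292 + 4.3403) = 0.07369
Lq = P₀·a^4·ρ / (4!(1-ρ)²) = 0.073695 × 39.0625 × 0.62500 / (24 × 0.14062) = 0.5331
Wq = Lq/λ = 0.5331/13.0 = 0.04101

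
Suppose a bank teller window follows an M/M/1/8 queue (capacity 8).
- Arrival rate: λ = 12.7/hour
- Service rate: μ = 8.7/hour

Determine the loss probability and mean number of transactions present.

ρ = λ/μ = 12.7/8.7 = 1.45977
P₀ = (1-ρ)/(1-ρ^(K+1)) = (1-1.45977)/(1-1.45977^9) = -0.4598/-29.0995 = 0.01580
P_K = P₀×ρ^K = 0.01580 × 1.45977^8 = 0.01580 × 20.6194 = 0.3258
Blocking probability P_8 = 0.3258 (32.58%)
L = ρ[1 - (K+1)ρ^K + Kρ^(K+1)] / [(1-ρ)(1-ρ^(K+1))]
L = 1.45977 × (1 - 9×20.61937 + 8×30.09954) / ((1 - 1.45977) × (1 - 30.09954)) = 6.1343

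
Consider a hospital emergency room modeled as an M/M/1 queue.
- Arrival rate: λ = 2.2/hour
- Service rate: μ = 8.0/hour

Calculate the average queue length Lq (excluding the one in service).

ρ = λ/μ = 2.2/8.0 = 0.2750
For M/M/1: Lq = λ²/(μ(μ-λ))
Lq = 4.84/(8.0 × 5.80)
Lq = 0.1043 patients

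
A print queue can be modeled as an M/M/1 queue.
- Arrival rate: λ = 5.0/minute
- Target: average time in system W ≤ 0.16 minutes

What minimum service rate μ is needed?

For M/M/1: W = 1/(μ-λ)
Need W ≤ 0.16, so 1/(μ-λ) ≤ 0.16
μ - λ ≥ 1/0.16 = 6.2500
μ ≥ 5.0 + 6.2500 = 11.2500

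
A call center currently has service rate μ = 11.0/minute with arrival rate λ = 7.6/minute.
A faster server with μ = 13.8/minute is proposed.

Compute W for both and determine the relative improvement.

System 1: ρ₁ = 7.6/11.0 = 0.6909, W₁ = 1/(11.0-7.6) = 0.29412
System 2: ρ₂ = 7.6/13.8 = 0.5507, W₂ = 1/(13.8-7.6) = 0.16129
Improvement: (W₁-W₂)/W₁ = (0.29412-0.16129)/0.29412 = 45.16%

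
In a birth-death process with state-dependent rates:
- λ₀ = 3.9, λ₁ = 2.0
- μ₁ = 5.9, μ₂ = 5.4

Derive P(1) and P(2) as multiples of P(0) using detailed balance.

Balance equations:
State 0: λ₀P₀ = μ₁P₁ → P₁ = (λ₀/μ₁)P₀ = (3.9/5.9)P₀ = 0.6610P₀
State 1: P₂ = (λ₀λ₁)/(μ₁μ₂)P₀ = (3.9×2.0)/(5.9×5.4)P₀ = 0.2448P₀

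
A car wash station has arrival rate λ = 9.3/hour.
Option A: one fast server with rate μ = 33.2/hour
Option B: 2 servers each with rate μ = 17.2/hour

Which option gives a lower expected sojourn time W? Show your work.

Option A: single server μ = 33.2 (M/M/1)
  ρ_A = 9.3/33.2 = 0.2801
  W_A = 1/(μ-λ) = 1/(33.2-9.3) = 1/23.90 = 0.04184

Option B: 2 servers μ = 17.2 (M/M/2)
  ρ_B = λ/(cμ) = 9.3/(2×17.2) = 0.2703
  Offered load a = λ/μ = cρ = 9.3/17.2 = 0.5407
  P₀ = [ Σₙ₌₀^1 aⁿ/n! + a^2/(2!(1-ρ)) ]⁻¹
  Σ = a^0/0! + a^1/1! = 1.0000 + 0.5407 = 1.5407
  a^2/(2!(1-ρ)) = 0.29235/(2 × 0.72965) = 0.2003
  P₀ = 1/(1.5407 + 0.2003) = 0.5744
  Lq = P₀·a^2·ρ / (2!(1-ρ)²) = 0.57437 × 0.29235 × 0.27035 / (2 × 0.53239) = 0.04263
  Wq_B = Lq/λ = 0.04263/9.3 = 0.004584
  W_B = Wq_B + 1/μ = 0.004584 + 0.05814 = 0.06272

Since W_A = 0.04184 < W_B = 0.06272, Option A (single fast server) has the shorter time in system.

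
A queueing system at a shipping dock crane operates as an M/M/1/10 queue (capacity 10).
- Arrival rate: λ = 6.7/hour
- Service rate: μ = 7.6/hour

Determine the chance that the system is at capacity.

ρ = λ/μ = 6.7/7.6 = 0.88158
P₀ = (1-ρ)/(1-ρ^(K+1)) = (1-0.88158)/(1-0.88158^11) = 0.1184/0.7500 = 0.1579
P_K = P₀×ρ^K = 0.15789 × 0.88158^10 = 0.15789 × 0.28354 = 0.04477
Blocking probability = 4.48%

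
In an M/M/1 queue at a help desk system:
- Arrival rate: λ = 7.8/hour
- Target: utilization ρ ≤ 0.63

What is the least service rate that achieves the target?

ρ = λ/μ, so μ = λ/ρ
μ ≥ 7.8/0.63 = 12.3810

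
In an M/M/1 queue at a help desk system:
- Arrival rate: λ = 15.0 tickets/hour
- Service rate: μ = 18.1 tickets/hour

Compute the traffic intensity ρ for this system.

Server utilization: ρ = λ/μ
ρ = 15.0/18.1 = 0.8287
The server is busy 82.87% of the time.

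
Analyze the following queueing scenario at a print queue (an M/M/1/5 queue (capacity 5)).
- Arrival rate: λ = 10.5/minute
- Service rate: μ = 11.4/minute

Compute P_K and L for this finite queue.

ρ = λ/μ = 10.5/11.4 = 0.92105
P₀ = (1-ρ)/(1-ρ^(K+1)) = (1-0.92105)/(1-0.92105^6) = 0.07895/0.3895 = 0.2027
P_K = P₀×ρ^K = 0.2027 × 0.92105^5 = 0.2027 × 0.6629 = 0.1344
Blocking probability P_5 = 0.1344 (13.44%)
L = ρ[1 - (K+1)ρ^K + Kρ^(K+1)] / [(1-ρ)(1-ρ^(K+1))]
L = 0.92105 × (1 - 6×0.662851 + 5×0.610519) / ((1 - 0.92105) × (1 - 0.610519)) = 2.2611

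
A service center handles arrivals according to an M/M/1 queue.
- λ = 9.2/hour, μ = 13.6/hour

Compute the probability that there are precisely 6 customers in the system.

ρ = λ/μ = 9.2/13.6 = 0.67647
P(n) = (1-ρ)ρⁿ
P(6) = (1-0.67647) × 0.67647^6
P(6) = 0.3235 × 0.09583
P(6) = 0.03100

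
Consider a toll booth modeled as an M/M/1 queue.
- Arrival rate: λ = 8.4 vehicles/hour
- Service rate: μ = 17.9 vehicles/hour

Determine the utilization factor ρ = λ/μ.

Server utilization: ρ = λ/μ
ρ = 8.4/17.9 = 0.4693
The server is busy 46.93% of the time.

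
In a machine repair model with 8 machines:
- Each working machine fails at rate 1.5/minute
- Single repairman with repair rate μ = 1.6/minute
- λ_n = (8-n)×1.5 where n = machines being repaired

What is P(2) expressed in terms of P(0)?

P(2)/P(0) = ∏_{i=0}^{2-1} λ_i/μ_{i+1}
= (8-0)×1.5/1.6 × (8-1)×1.5/1.6
= 49.2188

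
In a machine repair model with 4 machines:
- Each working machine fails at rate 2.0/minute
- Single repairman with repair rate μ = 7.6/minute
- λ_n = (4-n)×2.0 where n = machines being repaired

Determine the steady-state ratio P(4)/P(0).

P(4)/P(0) = ∏_{i=0}^{4-1} λ_i/μ_{i+1}
= (4-0)×2.0/7.6 × (4-1)×2.0/7.6 × (4-2)×2.0/7.6 × (4-3)×2.0/7.6
= 0.1151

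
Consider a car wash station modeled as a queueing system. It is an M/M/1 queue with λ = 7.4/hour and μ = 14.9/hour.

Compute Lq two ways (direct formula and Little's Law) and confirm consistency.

Method 1 (direct): Lq = λ²/(μ(μ-λ)) = 54.76/(14.9 × 7.50) = 0.4900

Method 2 (Little's Law):
W = 1/(μ-λ) = 1/7.50 = 0.13333
Wq = W - 1/μ = 0.13333 - 0.067114 = 0.06622
Lq = λWq = 7.4 × 0.06622 = 0.4900 ✔ (matches Method 1)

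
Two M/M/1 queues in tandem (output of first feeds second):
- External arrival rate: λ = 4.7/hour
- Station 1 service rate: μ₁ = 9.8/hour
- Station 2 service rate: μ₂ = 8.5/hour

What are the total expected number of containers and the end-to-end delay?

By Jackson's theorem, each station behaves as independent M/M/1.
Station 1: ρ₁ = 4.7/9.8 = 0.4796, L₁ = ρ₁/(1-ρ₁) = λ/(μ₁-λ) = 4.7/5.10 = 0.9216
Station 2: ρ₂ = 4.7/8.5 = 0.5529, L₂ = ρ₂/(1-ρ₂) = λ/(μ₂-λ) = 4.7/3.80 = 1.2368
Total: L = L₁ + L₂ = 0.9216 + 1.2368 = 2.1584
W = L/λ = 2.1584/4.7 = 0.4592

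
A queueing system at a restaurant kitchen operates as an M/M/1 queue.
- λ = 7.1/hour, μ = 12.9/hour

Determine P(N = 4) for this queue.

ρ = λ/μ = 7.1/12.9 = 0.5504
P(n) = (1-ρ)ρⁿ
P(4) = (1-0.5504) × 0.5504^4
P(4) = 0.4496 × 0.09177
P(4) = 0.04126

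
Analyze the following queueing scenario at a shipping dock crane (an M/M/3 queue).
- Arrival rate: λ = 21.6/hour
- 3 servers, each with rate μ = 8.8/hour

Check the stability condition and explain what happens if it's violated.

Stability requires ρ = λ/(cμ) < 1
ρ = 21.6/(3 × 8.8) = 21.6/26.40 = 0.8182
Since 0.8182 < 1, the system is STABLE.
The servers are busy 81.82% of the time.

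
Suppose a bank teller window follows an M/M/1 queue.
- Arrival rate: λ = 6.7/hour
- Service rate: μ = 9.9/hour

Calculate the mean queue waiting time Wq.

First, compute utilization: ρ = λ/μ = 6.7/9.9 = 0.6768
For M/M/1: Wq = λ/(μ(μ-λ))
Wq = 6.7/(9.9 × (9.9-6.7))
Wq = 6.7/(9.9 × 3.20)
Wq = 0.2115 hours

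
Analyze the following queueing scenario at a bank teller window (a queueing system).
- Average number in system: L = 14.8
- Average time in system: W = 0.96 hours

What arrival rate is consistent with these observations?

Little's Law: L = λW, so λ = L/W
λ = 14.8/0.96 = 15.4167 transactions/hour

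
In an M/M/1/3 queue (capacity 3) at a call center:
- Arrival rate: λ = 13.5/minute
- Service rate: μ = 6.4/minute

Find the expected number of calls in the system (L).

ρ = λ/μ = 13.5/6.4 = 2.10938
P₀ = (1-ρ)/(1-ρ^(K+1)) = (1-2.10938)/(1-2.10938^4) = -1.1094/-18.7979 = 0.05902
P_K = P₀×ρ^K = 0.05902 × 2.10938^3 = 0.05902 × 9.3857 = 0.5539
L = ρ[1 - (K+1)ρ^K + Kρ^(K+1)] / [(1-ρ)(1-ρ^(K+1))]
L = 2.10938 × (1 - 4×9.3857 + 3×19.7979) / ((1 - 2.10938) × (1 - 19.7979)) = 2.3114 calls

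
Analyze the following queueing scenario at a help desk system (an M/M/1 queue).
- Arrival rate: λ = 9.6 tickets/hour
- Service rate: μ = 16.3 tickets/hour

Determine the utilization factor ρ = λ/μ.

Server utilization: ρ = λ/μ
ρ = 9.6/16.3 = 0.5890
The server is busy 58.90% of the time.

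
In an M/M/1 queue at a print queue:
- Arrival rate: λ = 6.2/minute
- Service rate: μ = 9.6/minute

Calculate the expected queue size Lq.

ρ = λ/μ = 6.2/9.6 = 0.6458
For M/M/1: Lq = λ²/(μ(μ-λ))
Lq = 38.44/(9.6 × 3.40)
Lq = 1.1777 jobs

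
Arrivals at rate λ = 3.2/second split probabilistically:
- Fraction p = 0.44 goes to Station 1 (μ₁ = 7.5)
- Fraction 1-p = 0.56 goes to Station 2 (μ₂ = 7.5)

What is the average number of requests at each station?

Effective rates: λ₁ = 3.2×0.44 = 1.408, λ₂ = 3.2×0.56 = 1.792
Station 1: ρ₁ = 1.408/7.5 = 0.1877, L₁ = ρ₁/(1-ρ₁) = 0.1877/(1-0.1877) = 0.2311
Station 2: ρ₂ = 1.792/7.5 = 0.2389, L₂ = ρ₂/(1-ρ₂) = 0.2389/(1-0.2389) = 0.3139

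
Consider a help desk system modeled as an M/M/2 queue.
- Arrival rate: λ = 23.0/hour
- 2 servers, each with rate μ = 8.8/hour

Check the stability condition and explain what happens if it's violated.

Stability requires ρ = λ/(cμ) < 1
ρ = 23.0/(2 × 8.8) = 23.0/17.60 = 1.3068
Since 1.3068 ≥ 1, the system is UNSTABLE.
Need c > λ/μ = 23.0/8.8 = 2.61.
Minimum servers needed: c = 3.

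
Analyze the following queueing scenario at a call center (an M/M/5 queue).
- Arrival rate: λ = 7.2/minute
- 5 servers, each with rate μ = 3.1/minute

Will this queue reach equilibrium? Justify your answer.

Stability requires ρ = λ/(cμ) < 1
ρ = 7.2/(5 × 3.1) = 7.2/15.50 = 0.4645
Since 0.4645 < 1, the system is STABLE.
The servers are busy 46.45% of the time.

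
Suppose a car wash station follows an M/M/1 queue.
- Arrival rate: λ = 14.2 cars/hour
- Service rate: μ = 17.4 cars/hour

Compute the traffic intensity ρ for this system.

Server utilization: ρ = λ/μ
ρ = 14.2/17.4 = 0.8161
The server is busy 81.61% of the time.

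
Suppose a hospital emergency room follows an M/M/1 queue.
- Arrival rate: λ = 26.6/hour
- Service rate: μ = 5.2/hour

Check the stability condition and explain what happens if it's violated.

Stability requires ρ = λ/(cμ) < 1
ρ = 26.6/(1 × 5.2) = 26.6/5.20 = 5.1154
Since 5.1154 ≥ 1, the system is UNSTABLE.
Queue grows without bound. Need μ > λ = 26.6.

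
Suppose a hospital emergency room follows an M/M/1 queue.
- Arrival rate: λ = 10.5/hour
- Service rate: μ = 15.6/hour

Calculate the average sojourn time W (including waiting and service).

First, compute utilization: ρ = λ/μ = 10.5/15.6 = 0.6731
For M/M/1: W = 1/(μ-λ)
W = 1/(15.6-10.5) = 1/5.10
W = 0.1961 hours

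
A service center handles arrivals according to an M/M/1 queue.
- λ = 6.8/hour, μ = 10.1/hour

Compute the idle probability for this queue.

ρ = λ/μ = 6.8/10.1 = 0.6733
P(0) = 1 - ρ = 1 - 0.6733 = 0.3267
The server is idle 32.67% of the time.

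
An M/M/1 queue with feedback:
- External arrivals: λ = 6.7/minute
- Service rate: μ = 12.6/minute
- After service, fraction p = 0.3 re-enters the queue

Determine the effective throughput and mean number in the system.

Effective arrival rate: λ_eff = λ/(1-p) = 6.7/(1-0.3) = 6.7/0.70 = 9.57143
ρ = λ_eff/μ = 9.57143/12.6 = 0.75964
L = ρ/(1-ρ) = 0.75964/(1-0.75964) = 3.1604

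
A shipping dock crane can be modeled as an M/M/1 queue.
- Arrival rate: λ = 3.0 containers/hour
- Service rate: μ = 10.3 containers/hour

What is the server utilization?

Server utilization: ρ = λ/μ
ρ = 3.0/10.3 = 0.2913
The server is busy 29.13% of the time.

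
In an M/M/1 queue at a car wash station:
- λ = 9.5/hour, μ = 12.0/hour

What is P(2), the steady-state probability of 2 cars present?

ρ = λ/μ = 9.5/12.0 = 0.7917
P(n) = (1-ρ)ρⁿ
P(2) = (1-0.7917) × 0.7917^2
P(2) = 0.2083 × 0.6268
P(2) = 0.1306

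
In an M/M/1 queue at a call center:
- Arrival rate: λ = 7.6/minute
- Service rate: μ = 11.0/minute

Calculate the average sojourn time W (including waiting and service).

First, compute utilization: ρ = λ/μ = 7.6/11.0 = 0.6909
For M/M/1: W = 1/(μ-λ)
W = 1/(11.0-7.6) = 1/3.40
W = 0.2941 minutes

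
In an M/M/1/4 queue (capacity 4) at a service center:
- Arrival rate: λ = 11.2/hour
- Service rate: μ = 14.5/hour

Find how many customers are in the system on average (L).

ρ = λ/μ = 11.2/14.5 = 0.7724
P₀ = (1-ρ)/(1-ρ^(K+1)) = (1-0.7724)/(1-0.7724^5) = 0.2276/0.7251 = 0.3139
P_K = P₀×ρ^K = 0.3139 × 0.7724^4 = 0.3139 × 0.3559 = 0.1117
L = ρ[1 - (K+1)ρ^K + Kρ^(K+1)] / [(1-ρ)(1-ρ^(K+1))]
L = 0.7724 × (1 - 5×0.35593 + 4×0.27492) / ((1 - 0.7724) × (1 - 0.27492)) = 1.4979 customers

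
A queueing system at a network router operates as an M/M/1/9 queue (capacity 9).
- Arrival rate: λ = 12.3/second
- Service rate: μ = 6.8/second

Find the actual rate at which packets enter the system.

ρ = λ/μ = 12.3/6.8 = 1.808824
P₀ = (1-ρ)/(1-ρ^(K+1)) = (1-1.808824)/(1-1.808824^10) = -0.8088/-373.9412 = 0.002163
P_K = P₀×ρ^K = 0.002163 × 1.808824^9 = 0.002163 × 207.2845 = 0.4484
λ_eff = λ(1-P_K) = 12.3 × (1 - 0.44835) = 12.3 × 0.55165 = 6.7853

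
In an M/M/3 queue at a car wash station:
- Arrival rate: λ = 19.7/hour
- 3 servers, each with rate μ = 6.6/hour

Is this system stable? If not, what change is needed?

Stability requires ρ = λ/(cμ) < 1
ρ = 19.7/(3 × 6.6) = 19.7/19.80 = 0.9949
Since 0.9949 < 1, the system is STABLE.
The servers are busy 99.49% of the time.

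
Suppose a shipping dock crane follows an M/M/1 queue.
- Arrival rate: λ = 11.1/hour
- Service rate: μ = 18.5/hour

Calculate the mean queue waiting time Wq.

First, compute utilization: ρ = λ/μ = 11.1/18.5 = 0.6000
For M/M/1: Wq = λ/(μ(μ-λ))
Wq = 11.1/(18.5 × (18.5-11.1))
Wq = 11.1/(18.5 × 7.40)
Wq = 0.08108 hours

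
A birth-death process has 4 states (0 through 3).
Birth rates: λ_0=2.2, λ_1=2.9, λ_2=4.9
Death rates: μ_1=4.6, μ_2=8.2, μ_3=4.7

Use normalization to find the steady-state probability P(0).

Ratios P(n)/P(0) = (λ₀···λₙ₋₁)/(μ₁···μₙ):
P(1)/P(0) = (2.2)/(4.6) = 0.4783
P(2)/P(0) = (2.2×2.9)/(4.6×8.2) = 0.1691
P(3)/P(0) = (2.2×2.9×4.9)/(4.6×8.2×4.7) = 0.1763

Normalization: ∑ P(n) = 1
P(0) × (1.0000 + 0.4783 + 0.1691 + 0.1763) = 1
P(0) × 1.8237 = 1
P(0) = 1/1.8237 = 0.5483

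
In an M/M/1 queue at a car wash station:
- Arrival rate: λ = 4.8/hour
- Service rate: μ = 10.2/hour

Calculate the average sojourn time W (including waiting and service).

First, compute utilization: ρ = λ/μ = 4.8/10.2 = 0.4706
For M/M/1: W = 1/(μ-λ)
W = 1/(10.2-4.8) = 1/5.40
W = 0.1852 hours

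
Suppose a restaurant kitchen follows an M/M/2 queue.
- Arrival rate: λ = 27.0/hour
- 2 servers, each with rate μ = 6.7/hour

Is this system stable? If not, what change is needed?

Stability requires ρ = λ/(cμ) < 1
ρ = 27.0/(2 × 6.7) = 27.0/13.40 = 2.0149
Since 2.0149 ≥ 1, the system is UNSTABLE.
Need c > λ/μ = 27.0/6.7 = 4.03.
Minimum servers needed: c = 5.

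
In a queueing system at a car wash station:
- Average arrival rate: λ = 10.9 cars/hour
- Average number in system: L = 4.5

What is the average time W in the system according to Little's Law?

Little's Law: L = λW, so W = L/λ
W = 4.5/10.9 = 0.4128 hours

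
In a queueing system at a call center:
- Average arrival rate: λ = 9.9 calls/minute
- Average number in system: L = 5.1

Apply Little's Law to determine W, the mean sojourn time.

Little's Law: L = λW, so W = L/λ
W = 5.1/9.9 = 0.5152 minutes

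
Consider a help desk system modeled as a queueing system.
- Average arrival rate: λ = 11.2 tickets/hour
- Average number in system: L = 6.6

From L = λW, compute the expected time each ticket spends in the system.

Little's Law: L = λW, so W = L/λ
W = 6.6/11.2 = 0.5893 hours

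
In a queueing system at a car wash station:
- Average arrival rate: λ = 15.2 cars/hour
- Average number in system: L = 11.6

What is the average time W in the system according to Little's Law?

Little's Law: L = λW, so W = L/λ
W = 11.6/15.2 = 0.7632 hours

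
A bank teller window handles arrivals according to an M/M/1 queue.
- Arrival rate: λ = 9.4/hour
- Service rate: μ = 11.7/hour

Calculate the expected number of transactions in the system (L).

ρ = λ/μ = 9.4/11.7 = 0.8034
For M/M/1: L = λ/(μ-λ)
L = 9.4/(11.7-9.4) = 9.4/2.30
L = 4.0870 transactions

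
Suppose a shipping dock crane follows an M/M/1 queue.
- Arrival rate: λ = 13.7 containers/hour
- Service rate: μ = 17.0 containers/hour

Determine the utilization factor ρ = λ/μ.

Server utilization: ρ = λ/μ
ρ = 13.7/17.0 = 0.8059
The server is busy 80.59% of the time.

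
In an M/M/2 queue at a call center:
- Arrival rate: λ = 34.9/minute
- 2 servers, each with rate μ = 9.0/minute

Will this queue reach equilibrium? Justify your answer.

Stability requires ρ = λ/(cμ) < 1
ρ = 34.9/(2 × 9.0) = 34.9/18.00 = 1.9389
Since 1.9389 ≥ 1, the system is UNSTABLE.
Need c > λ/μ = 34.9/9.0 = 3.88.
Minimum servers needed: c = 4.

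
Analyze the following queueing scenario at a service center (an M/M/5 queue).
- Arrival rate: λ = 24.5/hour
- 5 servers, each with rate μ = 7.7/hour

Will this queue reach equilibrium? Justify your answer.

Stability requires ρ = λ/(cμ) < 1
ρ = 24.5/(5 × 7.7) = 24.5/38.50 = 0.6364
Since 0.6364 < 1, the system is STABLE.
The servers are busy 63.64% of the time.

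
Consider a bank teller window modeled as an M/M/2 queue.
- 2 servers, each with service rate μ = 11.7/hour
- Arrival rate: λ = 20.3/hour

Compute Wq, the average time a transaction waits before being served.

Traffic intensity: ρ = λ/(cμ) = 20.3/(2×11.7) = 0.8675
Since ρ = 0.8675 < 1, system is stable.
Offered load a = λ/μ = cρ = 20.3/11.7 = 1.7350
P₀ = [ Σₙ₌₀^1 aⁿ/n! + a^2/(2!(1-ρ)) ]⁻¹
Σ = a^0/0! + a^1/1! = 1.0000 + 1.7350 = 2.7350
a^2/(2!(1-ρ)) = 3.0104/(2 × 0.13248) = 11.3617
P₀ = 1/(2.7350 + 11.3617) = 0.07094
Lq = P₀·a^2·ρ / (2!(1-ρ)²) = 0.0709382 × 3.01037 × 0.867521 / (2 × 0.0175506) = 5.2779
Wq = Lq/λ = 5.2779/20.3 = 0.2600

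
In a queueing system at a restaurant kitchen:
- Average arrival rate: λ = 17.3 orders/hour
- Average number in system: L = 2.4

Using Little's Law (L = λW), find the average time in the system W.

Little's Law: L = λW, so W = L/λ
W = 2.4/17.3 = 0.1387 hours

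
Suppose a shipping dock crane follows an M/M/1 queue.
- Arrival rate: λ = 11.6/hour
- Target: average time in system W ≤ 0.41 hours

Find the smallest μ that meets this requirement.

For M/M/1: W = 1/(μ-λ)
Need W ≤ 0.41, so 1/(μ-λ) ≤ 0.41
μ - λ ≥ 1/0.41 = 2.4390
μ ≥ 11.6 + 2.4390 = 14.0390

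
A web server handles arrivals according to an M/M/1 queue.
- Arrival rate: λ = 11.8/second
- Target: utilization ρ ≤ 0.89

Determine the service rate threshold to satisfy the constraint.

ρ = λ/μ, so μ = λ/ρ
μ ≥ 11.8/0.89 = 13.2584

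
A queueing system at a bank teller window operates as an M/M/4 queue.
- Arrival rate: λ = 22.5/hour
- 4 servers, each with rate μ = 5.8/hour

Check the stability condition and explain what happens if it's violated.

Stability requires ρ = λ/(cμ) < 1
ρ = 22.5/(4 × 5.8) = 22.5/23.20 = 0.9698
Since 0.9698 < 1, the system is STABLE.
The servers are busy 96.98% of the time.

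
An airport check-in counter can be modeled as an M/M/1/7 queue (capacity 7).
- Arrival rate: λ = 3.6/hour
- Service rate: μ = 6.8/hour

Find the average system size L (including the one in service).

ρ = λ/μ = 3.6/6.8 = 0.5294
P₀ = (1-ρ)/(1-ρ^(K+1)) = (1-0.5294)/(1-0.5294^8) = 0.4706/0.9938 = 0.4735
P_K = P₀×ρ^K = 0.473522 × 0.5294^7 = 0.473522 × 0.0116543 = 0.005519
L = ρ[1 - (K+1)ρ^K + Kρ^(K+1)] / [(1-ρ)(1-ρ^(K+1))]
L = 0.5294 × (1 - 8×0.01165 + 7×0.006170) / ((1 - 0.5294) × (1 - 0.006170)) = 1.0753 passengers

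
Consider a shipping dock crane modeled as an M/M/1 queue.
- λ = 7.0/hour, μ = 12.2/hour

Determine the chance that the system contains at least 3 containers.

ρ = λ/μ = 7.0/12.2 = 0.5738
P(N ≥ n) = ρⁿ
P(N ≥ 3) = 0.5738^3
P(N ≥ 3) = 0.1889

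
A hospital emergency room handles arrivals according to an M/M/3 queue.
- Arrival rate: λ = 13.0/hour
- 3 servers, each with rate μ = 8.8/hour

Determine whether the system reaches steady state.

Stability requires ρ = λ/(cμ) < 1
ρ = 13.0/(3 × 8.8) = 13.0/26.40 = 0.4924
Since 0.4924 < 1, the system is STABLE.
The servers are busy 49.24% of the time.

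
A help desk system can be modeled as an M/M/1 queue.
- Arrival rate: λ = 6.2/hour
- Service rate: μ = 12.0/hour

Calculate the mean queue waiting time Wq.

First, compute utilization: ρ = λ/μ = 6.2/12.0 = 0.5167
For M/M/1: Wq = λ/(μ(μ-λ))
Wq = 6.2/(12.0 × (12.0-6.2))
Wq = 6.2/(12.0 × 5.80)
Wq = 0.08908 hours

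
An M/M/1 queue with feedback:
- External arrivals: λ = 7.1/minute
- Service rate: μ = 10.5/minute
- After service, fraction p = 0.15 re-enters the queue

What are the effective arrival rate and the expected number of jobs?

Effective arrival rate: λ_eff = λ/(1-p) = 7.1/(1-0.15) = 7.1/0.85 = 8.35294
ρ = λ_eff/μ = 8.35294/10.5 = 0.795518
L = ρ/(1-ρ) = 0.795518/(1-0.795518) = 3.8904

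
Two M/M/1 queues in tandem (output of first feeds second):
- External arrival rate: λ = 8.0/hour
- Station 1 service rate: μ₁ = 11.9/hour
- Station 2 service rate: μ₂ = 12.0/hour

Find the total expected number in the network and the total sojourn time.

By Jackson's theorem, each station behaves as independent M/M/1.
Station 1: ρ₁ = 8.0/11.9 = 0.6723, L₁ = ρ₁/(1-ρ₁) = λ/(μ₁-λ) = 8.0/3.90 = 2.0513
Station 2: ρ₂ = 8.0/12.0 = 0.6667, L₂ = ρ₂/(1-ρ₂) = λ/(μ₂-λ) = 8.0/4.00 = 2.0000
Total: L = L₁ + L₂ = 2.0513 + 2.0000 = 4.0513
W = L/λ = 4.0513/8.0 = 0.5064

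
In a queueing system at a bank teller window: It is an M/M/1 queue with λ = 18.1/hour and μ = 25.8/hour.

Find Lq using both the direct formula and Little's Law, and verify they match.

Method 1 (direct): Lq = λ²/(μ(μ-λ)) = 327.61/(25.8 × 7.70) = 1.6491

Method 2 (Little's Law):
W = 1/(μ-λ) = 1/7.70 = 0.12987
Wq = W - 1/μ = 0.12987 - 0.038760 = 0.09111
Lq = λWq = 18.1 × 0.09111 = 1.6491 ✔ (matches Method 1)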